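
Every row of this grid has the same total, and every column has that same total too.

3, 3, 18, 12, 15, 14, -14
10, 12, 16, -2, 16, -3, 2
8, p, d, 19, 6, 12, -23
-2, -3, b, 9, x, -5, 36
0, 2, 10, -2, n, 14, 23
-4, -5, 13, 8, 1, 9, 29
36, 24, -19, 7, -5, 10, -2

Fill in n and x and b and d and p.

n = 4, x = 14, b = 2, d = 11, p = 18

Rows 1 and 2 both sum to 51, so that's the common total.
The known cells in row 5 total 47, leaving 51 − 47 = 4 for the blank.
The known cells in column 2 total 33, leaving 51 − 33 = 18 for the blank.
The known cells in column 5 total 37, leaving 51 − 37 = 14 for the blank.
The known cells in row 3 total 40, leaving 51 − 40 = 11 for the blank.
The known cells in row 4 total 49, leaving 51 − 49 = 2 for the blank.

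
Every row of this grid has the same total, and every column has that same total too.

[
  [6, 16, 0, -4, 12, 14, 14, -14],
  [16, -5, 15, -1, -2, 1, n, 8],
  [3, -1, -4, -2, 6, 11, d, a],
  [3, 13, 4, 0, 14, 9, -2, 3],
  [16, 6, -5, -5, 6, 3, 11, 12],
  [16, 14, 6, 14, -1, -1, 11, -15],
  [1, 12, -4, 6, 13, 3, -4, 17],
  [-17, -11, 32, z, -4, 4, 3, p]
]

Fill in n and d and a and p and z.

Rows 1 and 4 both sum to 44, so that's the common total.
Column 4 has -4 − 1 − 2 + 0 − 5 + 14 + 6 = 8; the blank must be 44 − 8 = 36.
Row 8 has -17 − 11 + 32 + 36 − 4 + 4 + 3 = 43; the blank must be 44 − 43 = 1.
Column 8 has -14 + 8 + 3 + 12 − 15 + 17 + 1 = 12; the blank must be 44 − 12 = 32.
Row 3 has 3 − 1 − 4 − 2 + 6 + 11 + 32 = 45; the blank must be 44 − 45 = -1.
Row 2 has 16 − 5 + 15 − 1 − 2 + 1 + 8 = 32; the blank must be 44 − 32 = 12.

n = 12, d = -1, a = 32, p = 1, z = 36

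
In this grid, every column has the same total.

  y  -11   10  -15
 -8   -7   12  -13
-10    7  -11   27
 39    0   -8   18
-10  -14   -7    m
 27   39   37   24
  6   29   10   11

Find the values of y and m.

Columns 2 and 3 both add up to 43, so every column sums to 43.
Column 1: -8 − 10 + 39 − 10 + 27 + 6 = 44, so the missing entry is 43 − 44 = -1.
Column 4: -15 − 13 + 27 + 18 + 24 + 11 = 52, so the missing entry is 43 − 52 = -9.

y = -1, m = -9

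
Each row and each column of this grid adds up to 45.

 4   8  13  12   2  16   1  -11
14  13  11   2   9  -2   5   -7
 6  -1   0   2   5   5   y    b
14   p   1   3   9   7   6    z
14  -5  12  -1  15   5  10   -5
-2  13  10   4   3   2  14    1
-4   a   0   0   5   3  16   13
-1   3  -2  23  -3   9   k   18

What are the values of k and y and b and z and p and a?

Row 7 has -4 + 0 + 0 + 5 + 3 + 16 + 13 = 33; the blank must be 45 − 33 = 12.
Column 2 has 8 + 13 − 1 − 5 + 13 + 12 + 3 = 43; the blank must be 45 − 43 = 2.
Row 4 has 14 + 2 + 1 + 3 + 9 + 7 + 6 = 42; the blank must be 45 − 42 = 3.
Column 8 has -11 − 7 + 3 − 5 + 1 + 13 + 18 = 12; the blank must be 45 − 12 = 33.
Row 8 has -1 + 3 − 2 + 23 − 3 + 9 + 18 = 47; the blank must be 45 − 47 = -2.
Row 3 has 6 − 1 + 0 + 2 + 5 + 5 + 33 = 50; the blank must be 45 − 50 = -5.

k = -2, y = -5, b = 33, z = 3, p = 2, a = 12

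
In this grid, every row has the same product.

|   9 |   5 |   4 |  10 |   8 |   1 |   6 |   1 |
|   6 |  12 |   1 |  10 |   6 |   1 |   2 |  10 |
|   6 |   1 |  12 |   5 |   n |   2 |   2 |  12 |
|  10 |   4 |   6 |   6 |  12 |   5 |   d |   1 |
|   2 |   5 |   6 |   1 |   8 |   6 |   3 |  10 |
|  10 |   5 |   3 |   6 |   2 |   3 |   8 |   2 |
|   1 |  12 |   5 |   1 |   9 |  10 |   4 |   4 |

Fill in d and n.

d = 1, n = 5

Rows 6 and 7 each multiply to 86400, so every row has product 86400.
Row 4: 10×4×6×6×12×5×1 = 86400, so the missing entry is 86400 ÷ 86400 = 1.
Row 3: 6×1×12×5×2×2×12 = 17280, so the missing entry is 86400 ÷ 17280 = 5.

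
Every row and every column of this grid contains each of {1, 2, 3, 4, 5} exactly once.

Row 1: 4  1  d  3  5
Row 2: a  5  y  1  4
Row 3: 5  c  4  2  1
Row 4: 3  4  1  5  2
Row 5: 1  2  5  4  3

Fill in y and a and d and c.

y = 3, a = 2, d = 2, c = 3

Cell (2,1): column 1 already has {1, 3, 4, 5} → 2.
Cell (1,3): row 1 already has {1, 3, 4, 5} → 2.
For row 2, column 3: row 2 already has {1, 2, 4, 5}; that leaves 3.
Cell (3,2): row 3 already has {1, 2, 4, 5} → 3.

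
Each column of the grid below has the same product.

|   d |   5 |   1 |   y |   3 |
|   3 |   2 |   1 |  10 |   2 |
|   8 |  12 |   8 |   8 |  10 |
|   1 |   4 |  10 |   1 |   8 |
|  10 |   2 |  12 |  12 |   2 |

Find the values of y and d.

y = 1, d = 4

Columns 2 and 5 each multiply to 960, so every column has product 960.
Column 4: 10×8×1×12 = 960, so the missing entry is 960 ÷ 960 = 1.
Column 1: 3×8×1×10 = 240, so the missing entry is 960 ÷ 240 = 4.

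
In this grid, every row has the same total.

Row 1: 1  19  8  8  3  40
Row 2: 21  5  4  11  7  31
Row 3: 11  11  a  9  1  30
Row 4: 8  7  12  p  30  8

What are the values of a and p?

a = 17, p = 14

The complete rows each total 79.
Row 3 is missing 79 − 62 = 17 (since 11 + 11 + 9 + 1 + 30 = 62).
Row 4 is missing 79 − 65 = 14 (since 8 + 7 + 12 + 30 + 8 = 65).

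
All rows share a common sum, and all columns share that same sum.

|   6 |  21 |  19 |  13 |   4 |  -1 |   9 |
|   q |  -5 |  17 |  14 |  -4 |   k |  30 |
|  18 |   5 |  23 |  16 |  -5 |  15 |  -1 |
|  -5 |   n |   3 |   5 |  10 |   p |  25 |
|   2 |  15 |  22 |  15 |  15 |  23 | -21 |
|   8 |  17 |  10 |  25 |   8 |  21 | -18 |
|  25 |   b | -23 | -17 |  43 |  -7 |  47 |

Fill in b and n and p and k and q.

Rows 1 and 3 both sum to 71, so that's the common total.
Row 7: 25 − 23 − 17 + 43 − 7 + 47 = 68, so its missing entry is 71 − 68 = 3.
Column 2: 21 − 5 + 5 + 15 + 17 + 3 = 56, so its missing entry is 71 − 56 = 15.
Column 1: 6 + 18 − 5 + 2 + 8 + 25 = 54, so its missing entry is 71 − 54 = 17.
Row 2: 17 − 5 + 17 + 14 − 4 + 30 = 69, so its missing entry is 71 − 69 = 2.
Row 4: -5 + 15 + 3 + 5 + 10 + 25 = 53, so its missing entry is 71 − 53 = 18.

b = 3, n = 15, p = 18, k = 2, q = 17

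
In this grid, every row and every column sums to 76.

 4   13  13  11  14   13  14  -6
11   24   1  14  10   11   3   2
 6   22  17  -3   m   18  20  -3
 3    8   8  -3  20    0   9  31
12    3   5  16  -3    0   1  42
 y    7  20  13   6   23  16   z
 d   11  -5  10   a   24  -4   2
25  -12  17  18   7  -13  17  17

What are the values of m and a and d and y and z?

Row 3 has 6 + 22 + 17 − 3 + 18 + 20 − 3 = 77; the blank must be 76 − 77 = -1.
Column 5 has 14 + 10 − 1 + 20 − 3 + 6 + 7 = 53; the blank must be 76 − 53 = 23.
Column 8 has -6 + 2 − 3 + 31 + 42 + 2 + 17 = 85; the blank must be 76 − 85 = -9.
Row 6 has 7 + 20 + 13 + 6 + 23 + 16 − 9 = 76; the blank must be 76 − 76 = 0.
Row 7 has 11 − 5 + 10 + 23 + 24 − 4 + 2 = 61; the blank must be 76 − 61 = 15.

m = -1, a = 23, d = 15, y = 0, z = -9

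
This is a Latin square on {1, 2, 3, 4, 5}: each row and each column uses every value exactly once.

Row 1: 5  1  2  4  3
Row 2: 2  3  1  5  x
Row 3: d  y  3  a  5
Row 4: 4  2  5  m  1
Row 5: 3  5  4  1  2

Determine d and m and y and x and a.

At (row 3, col 2): column 2 already has {1, 2, 3, 5}, so the value is 4.
Cell (3,1): column 1 already has {2, 3, 4, 5} → 1.
For row 2, column 5: row 2 already has {1, 2, 3, 5}; that leaves 4.
Cell (3,4): row 3 already has {1, 3, 4, 5} → 2.
At (row 4, col 4): row 4 already has {1, 2, 4, 5}, so the value is 3.

d = 1, m = 3, y = 4, x = 4, a = 2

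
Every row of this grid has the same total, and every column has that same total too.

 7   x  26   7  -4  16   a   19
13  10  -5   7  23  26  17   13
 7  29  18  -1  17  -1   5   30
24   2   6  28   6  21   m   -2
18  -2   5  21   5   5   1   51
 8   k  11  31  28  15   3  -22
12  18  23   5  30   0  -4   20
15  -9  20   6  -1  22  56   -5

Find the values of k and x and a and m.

Rows 2 and 3 both sum to 104, so that's the common total.
Row 4 has 24 + 2 + 6 + 28 + 6 + 21 − 2 = 85; the blank must be 104 − 85 = 19.
Row 6 has 8 + 11 + 31 + 28 + 15 + 3 − 22 = 74; the blank must be 104 − 74 = 30.
Column 2 has 10 + 29 + 2 − 2 + 30 + 18 − 9 = 78; the blank must be 104 − 78 = 26.
Row 1 has 7 + 26 + 26 + 7 − 4 + 16 + 19 = 97; the blank must be 104 − 97 = 7.

k = 30, x = 26, a = 7, m = 19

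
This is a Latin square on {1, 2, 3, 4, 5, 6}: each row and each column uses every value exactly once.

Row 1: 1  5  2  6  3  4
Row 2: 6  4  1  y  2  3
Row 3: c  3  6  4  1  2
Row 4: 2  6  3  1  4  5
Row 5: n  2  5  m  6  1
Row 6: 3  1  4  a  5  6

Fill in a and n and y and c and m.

For row 3, column 1: row 3 already has {1, 2, 3, 4, 6}; that leaves 5.
For row 5, column 1: column 1 already has {1, 2, 3, 5, 6}; that leaves 4.
At (row 5, col 4): row 5 already has {1, 2, 4, 5, 6}, so the value is 3.
For row 6, column 4: row 6 already has {1, 3, 4, 5, 6}; that leaves 2.
For row 2, column 4: row 2 already has {1, 2, 3, 4, 6}; that leaves 5.

a = 2, n = 4, y = 5, c = 5, m = 3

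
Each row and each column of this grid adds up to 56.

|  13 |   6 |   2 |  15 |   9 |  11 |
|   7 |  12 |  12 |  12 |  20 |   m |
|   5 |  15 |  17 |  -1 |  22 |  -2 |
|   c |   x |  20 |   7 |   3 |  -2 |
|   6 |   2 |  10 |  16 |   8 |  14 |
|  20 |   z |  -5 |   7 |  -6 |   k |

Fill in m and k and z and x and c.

m = -7, k = 42, z = -2, x = 23, c = 5

Row 2 has 7 + 12 + 12 + 12 + 20 = 63; the blank must be 56 − 63 = -7.
Column 6 has 11 − 7 − 2 − 2 + 14 = 14; the blank must be 56 − 14 = 42.
Row 6 has 20 − 5 + 7 − 6 + 42 = 58; the blank must be 56 − 58 = -2.
Column 2 has 6 + 12 + 15 + 2 − 2 = 33; the blank must be 56 − 33 = 23.
Row 4 has 23 + 20 + 7 + 3 − 2 = 51; the blank must be 56 − 51 = 5.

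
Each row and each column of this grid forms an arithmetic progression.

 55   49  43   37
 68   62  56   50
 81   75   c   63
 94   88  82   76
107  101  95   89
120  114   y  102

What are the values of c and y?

c = 69, y = 108

Along each row the entries change by -6 per step; down each column they change by 13.
Row 3: from 81 at column 1, stepping by -6 to column 3 gives 69.
Row 6: from 120 at column 1, stepping by -6 to column 3 gives 108.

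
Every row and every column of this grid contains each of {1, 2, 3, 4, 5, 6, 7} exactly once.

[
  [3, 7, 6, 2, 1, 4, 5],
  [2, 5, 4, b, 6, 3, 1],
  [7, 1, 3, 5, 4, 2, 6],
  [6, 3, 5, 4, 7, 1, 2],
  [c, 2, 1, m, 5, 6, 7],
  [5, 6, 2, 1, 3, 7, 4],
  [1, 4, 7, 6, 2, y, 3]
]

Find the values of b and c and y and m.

At (row 5, col 1): column 1 already has {1, 2, 3, 5, 6, 7}, so the value is 4.
Cell (2,4): row 2 already has {1, 2, 3, 4, 5, 6} → 7.
At (row 7, col 6): row 7 already has {1, 2, 3, 4, 6, 7}, so the value is 5.
Cell (5,4): row 5 already has {1, 2, 4, 5, 6, 7} → 3.

b = 7, c = 4, y = 5, m = 3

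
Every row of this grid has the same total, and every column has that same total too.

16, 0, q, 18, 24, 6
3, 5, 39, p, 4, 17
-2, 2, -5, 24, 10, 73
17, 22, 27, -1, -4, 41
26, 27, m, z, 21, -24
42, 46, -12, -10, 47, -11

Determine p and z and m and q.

p = 34, z = 37, m = 15, q = 38

Rows 3 and 4 both sum to 102, so that's the common total.
Row 1: 16 + 0 + 18 + 24 + 6 = 64, so its missing entry is 102 − 64 = 38.
Row 2: 3 + 5 + 39 + 4 + 17 = 68, so its missing entry is 102 − 68 = 34.
Column 3: 38 + 39 − 5 + 27 − 12 = 87, so its missing entry is 102 − 87 = 15.
Row 5: 26 + 27 + 15 + 21 − 24 = 65, so its missing entry is 102 − 65 = 37.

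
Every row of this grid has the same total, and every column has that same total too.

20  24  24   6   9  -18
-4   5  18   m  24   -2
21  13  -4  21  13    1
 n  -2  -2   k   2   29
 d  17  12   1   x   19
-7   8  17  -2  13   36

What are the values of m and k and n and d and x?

m = 24, k = 15, n = 23, d = 12, x = 4

Rows 1 and 3 both sum to 65, so that's the common total.
The known cells in column 5 total 61, leaving 65 − 61 = 4 for the blank.
The known cells in row 5 total 53, leaving 65 − 53 = 12 for the blank.
The known cells in column 1 total 42, leaving 65 − 42 = 23 for the blank.
The known cells in row 4 total 50, leaving 65 − 50 = 15 for the blank.
The known cells in row 2 total 41, leaving 65 − 41 = 24 for the blank.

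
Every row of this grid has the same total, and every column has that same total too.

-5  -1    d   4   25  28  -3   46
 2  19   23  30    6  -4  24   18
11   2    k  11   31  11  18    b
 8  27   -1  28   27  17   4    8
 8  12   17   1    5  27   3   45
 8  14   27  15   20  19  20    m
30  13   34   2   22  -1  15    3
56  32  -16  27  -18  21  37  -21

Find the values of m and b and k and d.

m = -5, b = 24, k = 10, d = 24

Rows 2 and 4 both sum to 118, so that's the common total.
Row 1 has -5 − 1 + 4 + 25 + 28 − 3 + 46 = 94; the blank must be 118 − 94 = 24.
Row 6 has 8 + 14 + 27 + 15 + 20 + 19 + 20 = 123; the blank must be 118 − 123 = -5.
Column 8 has 46 + 18 + 8 + 45 − 5 + 3 − 21 = 94; the blank must be 118 − 94 = 24.
Row 3 has 11 + 2 + 11 + 31 + 11 + 18 + 24 = 108; the blank must be 118 − 108 = 10.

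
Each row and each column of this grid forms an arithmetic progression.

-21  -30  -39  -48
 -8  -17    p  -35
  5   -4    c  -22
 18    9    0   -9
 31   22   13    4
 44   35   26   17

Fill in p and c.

Along each row the entries change by -9 per step; down each column they change by 13.
Row 2: from -8 at column 1, stepping by -9 to column 3 gives -26.
Row 3: from 5 at column 1, stepping by -9 to column 3 gives -13.

p = -26, c = -13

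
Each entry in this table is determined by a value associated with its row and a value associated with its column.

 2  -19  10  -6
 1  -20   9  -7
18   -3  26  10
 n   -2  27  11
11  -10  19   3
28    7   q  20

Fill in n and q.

n = 19, q = 36

The difference between any two rows is the same in every column — this is an addition table with the headers hidden.
Row 4 minus row 1 is -2 − (-19) = 17, so its entry in column 1 is 2 + 17 = 19.
Row 6 minus row 1 is 7 − (-19) = 26, so its entry in column 3 is 10 + 26 = 36.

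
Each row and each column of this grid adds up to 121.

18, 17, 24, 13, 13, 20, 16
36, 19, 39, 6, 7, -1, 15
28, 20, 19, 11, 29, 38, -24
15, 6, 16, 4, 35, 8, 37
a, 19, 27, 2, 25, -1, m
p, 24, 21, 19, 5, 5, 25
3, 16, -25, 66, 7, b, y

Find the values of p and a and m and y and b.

Column 6 has 20 − 1 + 38 + 8 − 1 + 5 = 69; the blank must be 121 − 69 = 52.
Row 6 has 24 + 21 + 19 + 5 + 5 + 25 = 99; the blank must be 121 − 99 = 22.
Column 1 has 18 + 36 + 28 + 15 + 22 + 3 = 122; the blank must be 121 − 122 = -1.
Row 5 has -1 + 19 + 27 + 2 + 25 − 1 = 71; the blank must be 121 − 71 = 50.
Row 7 has 3 + 16 − 25 + 66 + 7 + 52 = 119; the blank must be 121 − 119 = 2.

p = 22, a = -1, m = 50, y = 2, b = 52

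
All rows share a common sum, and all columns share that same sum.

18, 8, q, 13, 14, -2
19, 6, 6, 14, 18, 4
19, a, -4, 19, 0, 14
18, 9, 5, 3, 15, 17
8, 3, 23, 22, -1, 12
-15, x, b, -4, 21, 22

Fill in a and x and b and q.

a = 19, x = 22, b = 21, q = 16

Rows 2 and 4 both sum to 67, so that's the common total.
Row 1 has 18 + 8 + 13 + 14 − 2 = 51; the blank must be 67 − 51 = 16.
Row 3 has 19 − 4 + 19 + 0 + 14 = 48; the blank must be 67 − 48 = 19.
Column 2 has 8 + 6 + 19 + 9 + 3 = 45; the blank must be 67 − 45 = 22.
Row 6 has -15 + 22 − 4 + 21 + 22 = 46; the blank must be 67 − 46 = 21.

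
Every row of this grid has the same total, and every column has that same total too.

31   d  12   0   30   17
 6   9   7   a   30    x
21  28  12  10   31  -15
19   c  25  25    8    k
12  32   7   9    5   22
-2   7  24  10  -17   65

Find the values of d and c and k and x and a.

d = -3, c = 14, k = -4, x = 2, a = 33

Rows 3 and 5 both sum to 87, so that's the common total.
Row 1: 31 + 12 + 0 + 30 + 17 = 90, so its missing entry is 87 − 90 = -3.
Column 2: -3 + 9 + 28 + 32 + 7 = 73, so its missing entry is 87 − 73 = 14.
Column 4: 0 + 10 + 25 + 9 + 10 = 54, so its missing entry is 87 − 54 = 33.
Row 2: 6 + 9 + 7 + 33 + 30 = 85, so its missing entry is 87 − 85 = 2.
Row 4: 19 + 14 + 25 + 25 + 8 = 91, so its missing entry is 87 − 91 = -4.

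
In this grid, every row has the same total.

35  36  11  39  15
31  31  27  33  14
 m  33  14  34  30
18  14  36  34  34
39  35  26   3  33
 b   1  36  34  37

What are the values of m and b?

Row 2 sums to 136 and so does row 5; that's the common total.
In row 3 the known cells total 111, leaving 136 − 111 = 25.
In row 6 the known cells total 108, leaving 136 − 108 = 28.

m = 25, b = 28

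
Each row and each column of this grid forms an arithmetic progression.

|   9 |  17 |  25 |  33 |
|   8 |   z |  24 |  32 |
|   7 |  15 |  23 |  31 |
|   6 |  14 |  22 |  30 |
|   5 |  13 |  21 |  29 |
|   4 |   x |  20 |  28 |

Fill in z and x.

Along each row the entries change by 8 per step; down each column they change by -1.
Row 2: from 8 at column 1, stepping by 8 to column 2 gives 16.
Row 6: from 4 at column 1, stepping by 8 to column 2 gives 12.

z = 16, x = 12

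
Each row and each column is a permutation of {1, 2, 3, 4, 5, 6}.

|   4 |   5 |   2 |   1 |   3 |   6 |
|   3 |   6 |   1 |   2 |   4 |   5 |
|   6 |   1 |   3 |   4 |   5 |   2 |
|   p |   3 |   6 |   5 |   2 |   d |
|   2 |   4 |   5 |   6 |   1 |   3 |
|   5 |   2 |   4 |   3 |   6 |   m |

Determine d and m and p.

For row 6, column 6: row 6 already has {2, 3, 4, 5, 6}; that leaves 1.
Cell (4,6): column 6 already has {1, 2, 3, 5, 6} → 4.
Cell (4,1): row 4 already has {2, 3, 4, 5, 6} → 1.

d = 4, m = 1, p = 1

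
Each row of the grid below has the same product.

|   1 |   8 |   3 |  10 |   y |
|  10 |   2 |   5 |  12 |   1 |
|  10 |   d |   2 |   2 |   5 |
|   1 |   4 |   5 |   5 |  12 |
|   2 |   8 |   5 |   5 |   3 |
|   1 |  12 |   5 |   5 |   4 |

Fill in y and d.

y = 5, d = 6

Rows 4 and 5 each multiply to 1200, so every row has product 1200.
Row 1: 1×8×3×10 = 240, so the missing entry is 1200 ÷ 240 = 5.
Row 3: 10×2×2×5 = 200, so the missing entry is 1200 ÷ 200 = 6.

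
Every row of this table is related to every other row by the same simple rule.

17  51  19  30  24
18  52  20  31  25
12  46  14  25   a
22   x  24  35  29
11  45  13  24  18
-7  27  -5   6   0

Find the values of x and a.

x = 56, a = 19

The difference between any two rows is the same in every column — this is an addition table with the headers hidden.
Row 4 minus row 1 is 22 − 17 = 5, so its entry in column 2 is 51 + 5 = 56.
Row 3 minus row 1 is 12 − 17 = -5, so its entry in column 5 is 24 + (-5) = 19.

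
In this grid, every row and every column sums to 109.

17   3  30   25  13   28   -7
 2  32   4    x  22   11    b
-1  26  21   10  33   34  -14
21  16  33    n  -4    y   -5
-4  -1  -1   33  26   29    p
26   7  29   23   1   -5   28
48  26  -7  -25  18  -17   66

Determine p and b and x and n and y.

p = 27, b = 14, x = 24, n = 19, y = 29

Row 5 has -4 − 1 − 1 + 33 + 26 + 29 = 82; the blank must be 109 − 82 = 27.
Column 7 has -7 − 14 − 5 + 27 + 28 + 66 = 95; the blank must be 109 − 95 = 14.
Row 2 has 2 + 32 + 4 + 22 + 11 + 14 = 85; the blank must be 109 − 85 = 24.
Column 4 has 25 + 24 + 10 + 33 + 23 − 25 = 90; the blank must be 109 − 90 = 19.
Row 4 has 21 + 16 + 33 + 19 − 4 − 5 = 80; the blank must be 109 − 80 = 29.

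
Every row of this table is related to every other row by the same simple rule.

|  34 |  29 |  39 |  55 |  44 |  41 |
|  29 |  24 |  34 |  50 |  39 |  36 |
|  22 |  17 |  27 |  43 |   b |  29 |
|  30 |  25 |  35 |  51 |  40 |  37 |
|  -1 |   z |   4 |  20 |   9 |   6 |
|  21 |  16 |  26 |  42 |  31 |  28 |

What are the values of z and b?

The difference between any two rows is the same in every column — this is an addition table with the headers hidden.
Row 5 minus row 1 is -1 − 34 = -35, so its entry in column 2 is 29 + (-35) = -6.
Row 3 minus row 1 is 22 − 34 = -12, so its entry in column 5 is 44 + (-12) = 32.

z = -6, b = 32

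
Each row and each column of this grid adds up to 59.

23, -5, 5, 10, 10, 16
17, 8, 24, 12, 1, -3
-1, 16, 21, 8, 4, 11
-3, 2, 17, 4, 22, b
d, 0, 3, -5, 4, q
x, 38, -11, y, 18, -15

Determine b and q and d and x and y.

b = 17, q = 33, d = 24, x = -1, y = 30

The known cells in column 4 total 29, leaving 59 − 29 = 30 for the blank.
The known cells in row 6 total 60, leaving 59 − 60 = -1 for the blank.
The known cells in column 1 total 35, leaving 59 − 35 = 24 for the blank.
The known cells in row 5 total 26, leaving 59 − 26 = 33 for the blank.
The known cells in row 4 total 42, leaving 59 − 42 = 17 for the blank.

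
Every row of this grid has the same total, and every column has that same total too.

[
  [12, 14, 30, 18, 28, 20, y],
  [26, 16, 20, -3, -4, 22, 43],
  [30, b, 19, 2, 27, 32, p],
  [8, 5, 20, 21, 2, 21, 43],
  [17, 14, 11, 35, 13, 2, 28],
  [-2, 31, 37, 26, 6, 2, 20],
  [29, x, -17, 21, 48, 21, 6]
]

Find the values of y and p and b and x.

Rows 2 and 4 both sum to 120, so that's the common total.
Row 7 has 29 − 17 + 21 + 48 + 21 + 6 = 108; the blank must be 120 − 108 = 12.
Column 2 has 14 + 16 + 5 + 14 + 31 + 12 = 92; the blank must be 120 − 92 = 28.
Row 3 has 30 + 28 + 19 + 2 + 27 + 32 = 138; the blank must be 120 − 138 = -18.
Row 1 has 12 + 14 + 30 + 18 + 28 + 20 = 122; the blank must be 120 − 122 = -2.

y = -2, p = -18, b = 28, x = 12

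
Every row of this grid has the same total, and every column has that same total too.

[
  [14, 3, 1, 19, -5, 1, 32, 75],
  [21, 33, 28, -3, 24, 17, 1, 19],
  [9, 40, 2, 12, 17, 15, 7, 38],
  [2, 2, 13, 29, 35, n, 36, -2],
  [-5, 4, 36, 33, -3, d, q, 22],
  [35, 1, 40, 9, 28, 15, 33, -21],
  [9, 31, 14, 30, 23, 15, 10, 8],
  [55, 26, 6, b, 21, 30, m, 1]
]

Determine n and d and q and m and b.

Rows 1 and 2 both sum to 140, so that's the common total.
Column 4: 19 − 3 + 12 + 29 + 33 + 9 + 30 = 129, so its missing entry is 140 − 129 = 11.
Row 8: 55 + 26 + 6 + 11 + 21 + 30 + 1 = 150, so its missing entry is 140 − 150 = -10.
Column 7: 32 + 1 + 7 + 36 + 33 + 10 − 10 = 109, so its missing entry is 140 − 109 = 31.
Row 5: -5 + 4 + 36 + 33 − 3 + 31 + 22 = 118, so its missing entry is 140 − 118 = 22.
Row 4: 2 + 2 + 13 + 29 + 35 + 36 − 2 = 115, so its missing entry is 140 − 115 = 25.

n = 25, d = 22, q = 31, m = -10, b = 11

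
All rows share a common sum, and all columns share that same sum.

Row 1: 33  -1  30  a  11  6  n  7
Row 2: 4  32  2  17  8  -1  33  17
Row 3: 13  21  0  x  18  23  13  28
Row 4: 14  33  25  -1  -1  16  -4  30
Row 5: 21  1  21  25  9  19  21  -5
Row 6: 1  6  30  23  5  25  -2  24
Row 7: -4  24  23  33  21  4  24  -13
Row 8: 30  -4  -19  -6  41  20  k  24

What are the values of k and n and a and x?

Rows 2 and 4 both sum to 112, so that's the common total.
The known cells in row 3 total 116, leaving 112 − 116 = -4 for the blank.
The known cells in column 4 total 87, leaving 112 − 87 = 25 for the blank.
The known cells in row 8 total 86, leaving 112 − 86 = 26 for the blank.
The known cells in row 1 total 111, leaving 112 − 111 = 1 for the blank.

k = 26, n = 1, a = 25, x = -4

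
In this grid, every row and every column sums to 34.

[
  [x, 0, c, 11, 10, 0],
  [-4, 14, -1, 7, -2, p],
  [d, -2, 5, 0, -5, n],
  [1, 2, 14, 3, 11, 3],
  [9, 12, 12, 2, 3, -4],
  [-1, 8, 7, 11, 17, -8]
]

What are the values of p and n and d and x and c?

p = 20, n = 23, d = 13, x = 16, c = -3

The known cells in row 2 total 14, leaving 34 − 14 = 20 for the blank.
The known cells in column 3 total 37, leaving 34 − 37 = -3 for the blank.
The known cells in row 1 total 18, leaving 34 − 18 = 16 for the blank.
The known cells in column 1 total 21, leaving 34 − 21 = 13 for the blank.
The known cells in row 3 total 11, leaving 34 − 11 = 23 for the blank.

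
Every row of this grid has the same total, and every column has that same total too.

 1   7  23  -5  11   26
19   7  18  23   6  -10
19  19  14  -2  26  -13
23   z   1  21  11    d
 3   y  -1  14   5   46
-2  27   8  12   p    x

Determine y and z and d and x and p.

Rows 1 and 2 both sum to 63, so that's the common total.
Column 5: 11 + 6 + 26 + 11 + 5 = 59, so its missing entry is 63 − 59 = 4.
Row 6: -2 + 27 + 8 + 12 + 4 = 49, so its missing entry is 63 − 49 = 14.
Row 5: 3 − 1 + 14 + 5 + 46 = 67, so its missing entry is 63 − 67 = -4.
Column 2: 7 + 7 + 19 − 4 + 27 = 56, so its missing entry is 63 − 56 = 7.
Row 4: 23 + 7 + 1 + 21 + 11 = 63, so its missing entry is 63 − 63 = 0.

y = -4, z = 7, d = 0, x = 14, p = 4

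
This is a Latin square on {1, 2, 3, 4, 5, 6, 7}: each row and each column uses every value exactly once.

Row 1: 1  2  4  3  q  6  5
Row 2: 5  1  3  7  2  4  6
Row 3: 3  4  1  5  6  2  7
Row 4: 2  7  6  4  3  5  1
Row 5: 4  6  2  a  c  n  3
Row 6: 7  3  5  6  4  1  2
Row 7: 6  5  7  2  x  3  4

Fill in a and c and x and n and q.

At (row 1, col 5): row 1 already has {1, 2, 3, 4, 5, 6}, so the value is 7.
At (row 5, col 4): column 4 already has {2, 3, 4, 5, 6, 7}, so the value is 1.
At (row 7, col 5): row 7 already has {2, 3, 4, 5, 6, 7}, so the value is 1.
At (row 5, col 5): column 5 already has {1, 2, 3, 4, 6, 7}, so the value is 5.
For row 5, column 6: row 5 already has {1, 2, 3, 4, 5, 6}; that leaves 7.

a = 1, c = 5, x = 1, n = 7, q = 7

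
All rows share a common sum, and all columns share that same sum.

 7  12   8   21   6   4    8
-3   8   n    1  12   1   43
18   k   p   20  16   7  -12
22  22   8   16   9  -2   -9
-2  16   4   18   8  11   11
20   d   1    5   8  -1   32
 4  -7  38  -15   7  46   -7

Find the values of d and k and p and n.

d = 1, k = 14, p = 3, n = 4

Rows 1 and 4 both sum to 66, so that's the common total.
Row 2 has -3 + 8 + 1 + 12 + 1 + 43 = 62; the blank must be 66 − 62 = 4.
Row 6 has 20 + 1 + 5 + 8 − 1 + 32 = 65; the blank must be 66 − 65 = 1.
Column 2 has 12 + 8 + 22 + 16 + 1 − 7 = 52; the blank must be 66 − 52 = 14.
Row 3 has 18 + 14 + 20 + 16 + 7 − 12 = 63; the blank must be 66 − 63 = 3.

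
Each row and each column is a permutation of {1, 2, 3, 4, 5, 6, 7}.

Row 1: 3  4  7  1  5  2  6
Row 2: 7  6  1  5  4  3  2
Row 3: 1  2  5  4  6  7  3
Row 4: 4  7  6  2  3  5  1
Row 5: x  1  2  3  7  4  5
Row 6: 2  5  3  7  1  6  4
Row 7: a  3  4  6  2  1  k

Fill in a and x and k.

a = 5, x = 6, k = 7

At (row 7, col 7): column 7 already has {1, 2, 3, 4, 5, 6}, so the value is 7.
For row 5, column 1: row 5 already has {1, 2, 3, 4, 5, 7}; that leaves 6.
For row 7, column 1: row 7 already has {1, 2, 3, 4, 6, 7}; that leaves 5.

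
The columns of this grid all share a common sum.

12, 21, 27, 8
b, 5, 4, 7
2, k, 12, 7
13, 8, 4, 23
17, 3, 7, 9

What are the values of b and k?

The complete columns each total 54.
Column 1 is missing 54 − 44 = 10 (since 12 + 2 + 13 + 17 = 44).
Column 2 is missing 54 − 37 = 17 (since 21 + 5 + 8 + 3 = 37).

b = 10, k = 17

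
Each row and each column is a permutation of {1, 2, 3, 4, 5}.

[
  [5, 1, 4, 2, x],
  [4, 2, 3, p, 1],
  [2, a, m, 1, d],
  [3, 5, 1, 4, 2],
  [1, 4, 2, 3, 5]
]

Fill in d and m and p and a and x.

d = 4, m = 5, p = 5, a = 3, x = 3

Cell (1,5): row 1 already has {1, 2, 4, 5} → 3.
At (row 3, col 5): column 5 already has {1, 2, 3, 5}, so the value is 4.
For row 3, column 2: column 2 already has {1, 2, 4, 5}; that leaves 3.
For row 3, column 3: row 3 already has {1, 2, 3, 4}; that leaves 5.
For row 2, column 4: row 2 already has {1, 2, 3, 4}; that leaves 5.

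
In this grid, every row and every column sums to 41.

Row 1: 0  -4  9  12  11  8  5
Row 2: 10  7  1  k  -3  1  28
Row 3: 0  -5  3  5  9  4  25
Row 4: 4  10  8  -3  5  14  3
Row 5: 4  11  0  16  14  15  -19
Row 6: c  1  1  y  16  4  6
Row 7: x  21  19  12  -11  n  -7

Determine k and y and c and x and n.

Column 6 has 8 + 1 + 4 + 14 + 15 + 4 = 46; the blank must be 41 − 46 = -5.
Row 7 has 21 + 19 + 12 − 11 − 5 − 7 = 29; the blank must be 41 − 29 = 12.
Column 1 has 0 + 10 + 0 + 4 + 4 + 12 = 30; the blank must be 41 − 30 = 11.
Row 6 has 11 + 1 + 1 + 16 + 4 + 6 = 39; the blank must be 41 − 39 = 2.
Row 2 has 10 + 7 + 1 − 3 + 1 + 28 = 44; the blank must be 41 − 44 = -3.

k = -3, y = 2, c = 11, x = 12, n = -5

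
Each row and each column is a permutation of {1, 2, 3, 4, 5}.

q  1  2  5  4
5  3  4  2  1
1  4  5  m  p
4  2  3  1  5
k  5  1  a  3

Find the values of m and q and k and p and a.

For row 3, column 5: column 5 already has {1, 3, 4, 5}; that leaves 2.
Cell (1,1): row 1 already has {1, 2, 4, 5} → 3.
Cell (5,1): column 1 already has {1, 3, 4, 5} → 2.
For row 5, column 4: row 5 already has {1, 2, 3, 5}; that leaves 4.
At (row 3, col 4): row 3 already has {1, 2, 4, 5}, so the value is 3.

m = 3, q = 3, k = 2, p = 2, a = 4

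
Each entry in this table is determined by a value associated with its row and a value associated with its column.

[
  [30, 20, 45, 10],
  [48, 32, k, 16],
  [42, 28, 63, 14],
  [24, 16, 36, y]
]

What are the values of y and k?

Each row is a constant multiple of every other row — this is a multiplication table with the headers hidden.
Row 4 is 24/30 = 4/5 times row 1, so its entry in column 4 is 10 × 4/5 = 8.
Row 2 is 48/30 = 8/5 times row 1, so its entry in column 3 is 45 × 8/5 = 72.

y = 8, k = 72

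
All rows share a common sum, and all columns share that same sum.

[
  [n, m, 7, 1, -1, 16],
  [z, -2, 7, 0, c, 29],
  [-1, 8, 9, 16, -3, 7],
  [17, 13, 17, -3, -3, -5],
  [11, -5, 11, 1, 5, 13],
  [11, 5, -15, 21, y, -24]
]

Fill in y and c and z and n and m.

Rows 3 and 4 both sum to 36, so that's the common total.
Column 2 has -2 + 8 + 13 − 5 + 5 = 19; the blank must be 36 − 19 = 17.
Row 1 has 17 + 7 + 1 − 1 + 16 = 40; the blank must be 36 − 40 = -4.
Row 6 has 11 + 5 − 15 + 21 − 24 = -2; the blank must be 36 − (-2) = 38.
Column 5 has -1 − 3 − 3 + 5 + 38 = 36; the blank must be 36 − 36 = 0.
Row 2 has -2 + 7 + 0 + 0 + 29 = 34; the blank must be 36 − 34 = 2.

y = 38, c = 0, z = 2, n = -4, m = 17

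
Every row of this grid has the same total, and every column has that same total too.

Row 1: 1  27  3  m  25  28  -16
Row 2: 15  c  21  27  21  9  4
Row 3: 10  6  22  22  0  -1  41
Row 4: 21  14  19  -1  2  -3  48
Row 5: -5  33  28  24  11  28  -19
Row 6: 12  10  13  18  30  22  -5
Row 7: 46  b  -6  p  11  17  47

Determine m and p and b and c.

Rows 3 and 4 both sum to 100, so that's the common total.
Row 2 has 15 + 21 + 27 + 21 + 9 + 4 = 97; the blank must be 100 − 97 = 3.
Column 2 has 27 + 3 + 6 + 14 + 33 + 10 = 93; the blank must be 100 − 93 = 7.
Row 1 has 1 + 27 + 3 + 25 + 28 − 16 = 68; the blank must be 100 − 68 = 32.
Row 7 has 46 + 7 − 6 + 11 + 17 + 47 = 122; the blank must be 100 − 122 = -22.

m = 32, p = -22, b = 7, c = 3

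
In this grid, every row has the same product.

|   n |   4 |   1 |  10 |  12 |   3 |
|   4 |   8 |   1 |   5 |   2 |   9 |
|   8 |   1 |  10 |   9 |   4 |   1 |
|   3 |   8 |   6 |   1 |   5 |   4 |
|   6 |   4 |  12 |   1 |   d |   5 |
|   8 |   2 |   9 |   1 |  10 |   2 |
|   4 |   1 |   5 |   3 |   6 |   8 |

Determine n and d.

n = 2, d = 2

Rows 2 and 6 each multiply to 2880, so every row has product 2880.
Row 1: 4×1×10×12×3 = 1440, so the missing entry is 2880 ÷ 1440 = 2.
Row 5: 6×4×12×1×5 = 1440, so the missing entry is 2880 ÷ 1440 = 2.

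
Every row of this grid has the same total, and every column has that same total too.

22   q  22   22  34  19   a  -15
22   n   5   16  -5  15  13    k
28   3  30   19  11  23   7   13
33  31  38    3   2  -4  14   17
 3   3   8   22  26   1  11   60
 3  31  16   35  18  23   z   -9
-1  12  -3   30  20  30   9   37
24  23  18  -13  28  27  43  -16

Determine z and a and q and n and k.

z = 17, a = 20, q = 10, n = 21, k = 47

Rows 3 and 4 both sum to 134, so that's the common total.
Column 8: -15 + 13 + 17 + 60 − 9 + 37 − 16 = 87, so its missing entry is 134 − 87 = 47.
Row 2: 22 + 5 + 16 − 5 + 15 + 13 + 47 = 113, so its missing entry is 134 − 113 = 21.
Column 2: 21 + 3 + 31 + 3 + 31 + 12 + 23 = 124, so its missing entry is 134 − 124 = 10.
Row 1: 22 + 10 + 22 + 22 + 34 + 19 − 15 = 114, so its missing entry is 134 − 114 = 20.
Row 6: 3 + 31 + 16 + 35 + 18 + 23 − 9 = 117, so its missing entry is 134 − 117 = 17.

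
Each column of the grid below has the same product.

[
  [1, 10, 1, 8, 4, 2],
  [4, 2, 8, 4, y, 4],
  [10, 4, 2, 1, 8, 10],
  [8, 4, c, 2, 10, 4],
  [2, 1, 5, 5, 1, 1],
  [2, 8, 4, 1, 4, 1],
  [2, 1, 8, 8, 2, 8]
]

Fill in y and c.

y = 1, c = 1

Columns 1 and 2 each multiply to 2560, so every column has product 2560.
Column 5: 4×8×10×1×4×2 = 2560, so the missing entry is 2560 ÷ 2560 = 1.
Column 3: 1×8×2×5×4×8 = 2560, so the missing entry is 2560 ÷ 2560 = 1.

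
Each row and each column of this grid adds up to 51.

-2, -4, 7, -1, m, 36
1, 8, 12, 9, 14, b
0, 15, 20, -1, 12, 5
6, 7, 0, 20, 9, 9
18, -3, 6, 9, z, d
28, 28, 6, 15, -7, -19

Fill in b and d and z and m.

Row 1: -2 − 4 + 7 − 1 + 36 = 36, so its missing entry is 51 − 36 = 15.
Column 5: 15 + 14 + 12 + 9 − 7 = 43, so its missing entry is 51 − 43 = 8.
Row 5: 18 − 3 + 6 + 9 + 8 = 38, so its missing entry is 51 − 38 = 13.
Row 2: 1 + 8 + 12 + 9 + 14 = 44, so its missing entry is 51 − 44 = 7.

b = 7, d = 13, z = 8, m = 15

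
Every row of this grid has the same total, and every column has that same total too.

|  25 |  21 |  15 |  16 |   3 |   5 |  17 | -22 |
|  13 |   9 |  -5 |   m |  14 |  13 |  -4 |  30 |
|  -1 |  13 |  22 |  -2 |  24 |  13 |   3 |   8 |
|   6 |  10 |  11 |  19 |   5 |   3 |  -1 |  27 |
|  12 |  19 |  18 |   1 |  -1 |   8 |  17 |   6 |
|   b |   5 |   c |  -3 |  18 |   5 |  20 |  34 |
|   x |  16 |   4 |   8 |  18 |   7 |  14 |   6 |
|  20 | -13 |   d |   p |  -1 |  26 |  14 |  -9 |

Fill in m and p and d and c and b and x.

Rows 1 and 3 both sum to 80, so that's the common total.
The known cells in row 7 total 73, leaving 80 − 73 = 7 for the blank.
The known cells in column 1 total 82, leaving 80 − 82 = -2 for the blank.
The known cells in row 2 total 70, leaving 80 − 70 = 10 for the blank.
The known cells in column 4 total 49, leaving 80 − 49 = 31 for the blank.
The known cells in row 8 total 68, leaving 80 − 68 = 12 for the blank.
The known cells in row 6 total 77, leaving 80 − 77 = 3 for the blank.

m = 10, p = 31, d = 12, c = 3, b = -2, x = 7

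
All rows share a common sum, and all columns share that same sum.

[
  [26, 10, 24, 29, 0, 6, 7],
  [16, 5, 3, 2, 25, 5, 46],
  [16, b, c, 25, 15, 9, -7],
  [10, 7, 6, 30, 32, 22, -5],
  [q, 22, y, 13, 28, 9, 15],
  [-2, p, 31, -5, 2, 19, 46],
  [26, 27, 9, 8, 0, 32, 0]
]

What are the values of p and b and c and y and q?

Rows 1 and 2 both sum to 102, so that's the common total.
Column 1 has 26 + 16 + 16 + 10 − 2 + 26 = 92; the blank must be 102 − 92 = 10.
Row 6 has -2 + 31 − 5 + 2 + 19 + 46 = 91; the blank must be 102 − 91 = 11.
Column 2 has 10 + 5 + 7 + 22 + 11 + 27 = 82; the blank must be 102 − 82 = 20.
Row 5 has 10 + 22 + 13 + 28 + 9 + 15 = 97; the blank must be 102 − 97 = 5.
Row 3 has 16 + 20 + 25 + 15 + 9 − 7 = 78; the blank must be 102 − 78 = 24.

p = 11, b = 20, c = 24, y = 5, q = 10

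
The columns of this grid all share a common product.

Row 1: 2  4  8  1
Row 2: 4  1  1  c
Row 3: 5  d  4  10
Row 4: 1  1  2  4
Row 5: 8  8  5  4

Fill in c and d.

c = 2, d = 10

Columns 1 and 3 each multiply to 320, so every column has product 320.
Column 4: 1×10×4×4 = 160, so the missing entry is 320 ÷ 160 = 2.
Column 2: 4×1×1×8 = 32, so the missing entry is 320 ÷ 32 = 10.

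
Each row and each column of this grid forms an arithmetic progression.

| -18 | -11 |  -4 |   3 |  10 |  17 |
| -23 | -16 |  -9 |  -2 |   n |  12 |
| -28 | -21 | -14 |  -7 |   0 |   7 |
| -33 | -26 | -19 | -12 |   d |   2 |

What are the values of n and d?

n = 5, d = -5

Along each row the entries change by 7 per step; down each column they change by -5.
Row 2: from -23 at column 1, stepping by 7 to column 5 gives 5.
Row 4: from -33 at column 1, stepping by 7 to column 5 gives -5.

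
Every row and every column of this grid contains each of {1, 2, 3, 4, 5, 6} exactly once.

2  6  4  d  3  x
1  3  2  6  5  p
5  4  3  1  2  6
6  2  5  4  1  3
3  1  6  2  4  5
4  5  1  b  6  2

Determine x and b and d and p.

At (row 6, col 4): row 6 already has {1, 2, 4, 5, 6}, so the value is 3.
For row 1, column 4: column 4 already has {1, 2, 3, 4, 6}; that leaves 5.
At (row 1, col 6): row 1 already has {2, 3, 4, 5, 6}, so the value is 1.
Cell (2,6): row 2 already has {1, 2, 3, 5, 6} → 4.

x = 1, b = 3, d = 5, p = 4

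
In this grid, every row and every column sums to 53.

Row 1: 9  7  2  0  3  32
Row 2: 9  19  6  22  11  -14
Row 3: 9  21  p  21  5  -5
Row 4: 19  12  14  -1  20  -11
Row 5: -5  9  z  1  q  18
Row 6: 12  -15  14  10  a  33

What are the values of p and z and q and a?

p = 2, z = 15, q = 15, a = -1

The known cells in row 6 total 54, leaving 53 − 54 = -1 for the blank.
The known cells in column 5 total 38, leaving 53 − 38 = 15 for the blank.
The known cells in row 5 total 38, leaving 53 − 38 = 15 for the blank.
The known cells in row 3 total 51, leaving 53 − 51 = 2 for the blank.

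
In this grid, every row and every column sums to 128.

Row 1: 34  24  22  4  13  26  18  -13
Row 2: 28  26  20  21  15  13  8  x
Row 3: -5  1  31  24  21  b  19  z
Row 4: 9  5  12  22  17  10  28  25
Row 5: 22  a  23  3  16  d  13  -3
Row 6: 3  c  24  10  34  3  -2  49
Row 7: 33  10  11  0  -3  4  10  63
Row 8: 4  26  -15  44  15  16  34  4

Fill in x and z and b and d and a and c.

The known cells in row 6 total 121, leaving 128 − 121 = 7 for the blank.
The known cells in row 2 total 131, leaving 128 − 131 = -3 for the blank.
The known cells in column 8 total 122, leaving 128 − 122 = 6 for the blank.
The known cells in row 3 total 97, leaving 128 − 97 = 31 for the blank.
The known cells in column 6 total 103, leaving 128 − 103 = 25 for the blank.
The known cells in row 5 total 99, leaving 128 − 99 = 29 for the blank.

x = -3, z = 6, b = 31, d = 25, a = 29, c = 7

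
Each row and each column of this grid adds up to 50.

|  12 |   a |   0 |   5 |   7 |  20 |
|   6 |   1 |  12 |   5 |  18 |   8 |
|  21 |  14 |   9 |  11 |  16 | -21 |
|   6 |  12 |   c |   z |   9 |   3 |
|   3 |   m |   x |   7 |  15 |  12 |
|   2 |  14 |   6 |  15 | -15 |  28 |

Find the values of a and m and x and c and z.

a = 6, m = 3, x = 10, c = 13, z = 7

Row 1 has 12 + 0 + 5 + 7 + 20 = 44; the blank must be 50 − 44 = 6.
Column 4 has 5 + 5 + 11 + 7 + 15 = 43; the blank must be 50 − 43 = 7.
Row 4 has 6 + 12 + 7 + 9 + 3 = 37; the blank must be 50 − 37 = 13.
Column 3 has 0 + 12 + 9 + 13 + 6 = 40; the blank must be 50 − 40 = 10.
Row 5 has 3 + 10 + 7 + 15 + 12 = 47; the blank must be 50 − 47 = 3.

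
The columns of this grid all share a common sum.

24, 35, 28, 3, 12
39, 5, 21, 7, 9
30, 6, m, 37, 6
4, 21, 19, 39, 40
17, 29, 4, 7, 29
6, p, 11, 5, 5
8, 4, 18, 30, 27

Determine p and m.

p = 28, m = 27

Columns 1 and 4 both add up to 128, so every column sums to 128.
Column 2: 35 + 5 + 6 + 21 + 29 + 4 = 100, so the missing entry is 128 − 100 = 28.
Column 3: 28 + 21 + 19 + 4 + 11 + 18 = 101, so the missing entry is 128 − 101 = 27.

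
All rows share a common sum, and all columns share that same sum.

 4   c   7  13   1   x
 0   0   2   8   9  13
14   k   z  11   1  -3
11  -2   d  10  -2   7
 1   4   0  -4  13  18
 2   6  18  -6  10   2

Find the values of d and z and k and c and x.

d = 8, z = -3, k = 12, c = 12, x = -5

Rows 2 and 5 both sum to 32, so that's the common total.
The known cells in column 6 total 37, leaving 32 − 37 = -5 for the blank.
The known cells in row 1 total 20, leaving 32 − 20 = 12 for the blank.
The known cells in column 2 total 20, leaving 32 − 20 = 12 for the blank.
The known cells in row 3 total 35, leaving 32 − 35 = -3 for the blank.
The known cells in row 4 total 24, leaving 32 − 24 = 8 for the blank.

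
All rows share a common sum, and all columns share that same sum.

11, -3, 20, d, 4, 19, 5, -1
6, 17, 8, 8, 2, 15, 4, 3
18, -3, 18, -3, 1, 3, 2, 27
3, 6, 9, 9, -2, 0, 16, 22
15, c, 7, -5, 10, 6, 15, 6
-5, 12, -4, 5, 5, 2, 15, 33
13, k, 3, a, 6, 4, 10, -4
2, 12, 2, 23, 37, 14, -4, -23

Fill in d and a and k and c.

Rows 2 and 3 both sum to 63, so that's the common total.
Row 1: 11 − 3 + 20 + 4 + 19 + 5 − 1 = 55, so its missing entry is 63 − 55 = 8.
Row 5: 15 + 7 − 5 + 10 + 6 + 15 + 6 = 54, so its missing entry is 63 − 54 = 9.
Column 2: -3 + 17 − 3 + 6 + 9 + 12 + 12 = 50, so its missing entry is 63 − 50 = 13.
Row 7: 13 + 13 + 3 + 6 + 4 + 10 − 4 = 45, so its missing entry is 63 − 45 = 18.

d = 8, a = 18, k = 13, c = 9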